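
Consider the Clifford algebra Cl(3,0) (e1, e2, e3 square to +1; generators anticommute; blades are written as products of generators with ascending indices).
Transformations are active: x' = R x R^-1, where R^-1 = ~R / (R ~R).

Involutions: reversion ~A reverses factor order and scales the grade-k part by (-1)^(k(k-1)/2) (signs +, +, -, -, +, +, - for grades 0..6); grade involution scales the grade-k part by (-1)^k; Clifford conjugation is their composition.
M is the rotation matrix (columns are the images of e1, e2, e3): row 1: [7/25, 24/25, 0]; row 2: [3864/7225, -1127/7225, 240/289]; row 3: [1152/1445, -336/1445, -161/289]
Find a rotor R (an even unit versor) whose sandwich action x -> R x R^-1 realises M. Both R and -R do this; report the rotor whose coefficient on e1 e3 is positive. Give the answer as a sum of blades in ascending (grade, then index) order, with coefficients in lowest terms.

Method: write R = a + b12*e1 e2 + b13*e1 e3 + b23*e2 e3 with a^2 + b12^2 + b13^2 + b23^2 = 1 (so R^-1 = ~R). Expanding the columns R e_j ~R gives tr M = 4a^2 - 1 and, from the antisymmetric part, M21 - M12 = -4a*b12, M13 - M31 = 4a*b13, M32 - M23 = -4a*b23.
Here tr M = -3129/7225, so a^2 = (1 + tr M)/4 = 1024/7225 and a = ±32/85. Taking a = 32/85: M21 - M12 = -3072/7225, M13 - M31 = -1152/1445, M32 - M23 = -1536/1445, giving b12 = 24/85, b13 = -9/17, b23 = 12/17, i.e. R = 32/85 + 24/85*e1 e2 - 9/17*e1 e3 + 12/17*e2 e3.
Its e1 e3 coefficient is negative, so report the other preimage -R.
Answer: -32/85 - 24/85*e1 e2 + 9/17*e1 e3 - 12/17*e2 e3. Why the constraint matters: R and -R act identically through the sandwich — M has trace -3129/7225 either way — so only the sign condition on e1 e3 picks one of the two preimages.


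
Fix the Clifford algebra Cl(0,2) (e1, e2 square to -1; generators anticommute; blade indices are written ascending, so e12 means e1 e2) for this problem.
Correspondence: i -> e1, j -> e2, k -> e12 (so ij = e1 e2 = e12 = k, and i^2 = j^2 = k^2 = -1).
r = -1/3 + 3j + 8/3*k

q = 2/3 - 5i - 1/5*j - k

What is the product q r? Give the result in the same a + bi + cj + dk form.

In blades: q = 2/3 - 5*e1 - 1/5*e2 - e12, r = -1/3 + 3*e2 + 8/3*e12.
Distribute q over r term by term (generator squares from the signature, products reordered to ascending indices): (2/3)*r = -2/9 + 2*e2 + 16/9*e12; (-5*e1)*r = 5/3*e1 + 40/3*e2 - 15*e12; (-1/5*e2)*r = 3/5 - 8/15*e1 + 1/15*e2; (-e12)*r = 8/3 + 3*e1 + 1/3*e12.
Sum: 137/45 + 62/15*e1 + 77/5*e2 - 116/9*e12; translating back through the correspondence:
Answer: 137/45 + 62/15*i + 77/5*j - 116/9*k


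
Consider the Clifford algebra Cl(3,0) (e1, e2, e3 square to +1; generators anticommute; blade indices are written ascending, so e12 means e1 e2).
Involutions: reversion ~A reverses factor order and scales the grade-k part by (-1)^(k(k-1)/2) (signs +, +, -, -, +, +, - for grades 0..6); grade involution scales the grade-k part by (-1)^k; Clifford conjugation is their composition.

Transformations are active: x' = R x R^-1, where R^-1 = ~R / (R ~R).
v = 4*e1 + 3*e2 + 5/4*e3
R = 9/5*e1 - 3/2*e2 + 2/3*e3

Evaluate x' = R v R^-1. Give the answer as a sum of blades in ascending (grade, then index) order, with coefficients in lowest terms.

~R = 9/5*e1 - 3/2*e2 + 2/3*e3, and R ~R = 5341/900, so R^-1 = ~R / (5341/900).
R v = 53/15 + 57/5*e12 - 5/12*e13 - 31/8*e23
Answer: -9916/5341*e1 - 25563/5341*e2 - 9745/21364*e3


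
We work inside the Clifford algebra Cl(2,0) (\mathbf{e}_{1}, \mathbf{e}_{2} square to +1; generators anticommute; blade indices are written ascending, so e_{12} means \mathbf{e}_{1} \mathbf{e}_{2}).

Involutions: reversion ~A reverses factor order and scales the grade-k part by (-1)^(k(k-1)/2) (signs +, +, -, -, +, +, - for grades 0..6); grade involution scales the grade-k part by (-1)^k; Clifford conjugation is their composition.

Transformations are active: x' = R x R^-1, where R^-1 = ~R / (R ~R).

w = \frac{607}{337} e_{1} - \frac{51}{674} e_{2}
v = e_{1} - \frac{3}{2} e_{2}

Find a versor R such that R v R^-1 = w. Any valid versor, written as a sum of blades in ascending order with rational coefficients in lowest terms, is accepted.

Sketch: the shared square \frac{13}{4} makes R = v + w = \frac{944}{337} e_{1} - \frac{531}{337} e_{2} the natural versor; its sandwich fixes that direction, negates (v - w)/2, and sends v to w.
Answer: \frac{944}{337} e_{1} - \frac{531}{337} e_{2}


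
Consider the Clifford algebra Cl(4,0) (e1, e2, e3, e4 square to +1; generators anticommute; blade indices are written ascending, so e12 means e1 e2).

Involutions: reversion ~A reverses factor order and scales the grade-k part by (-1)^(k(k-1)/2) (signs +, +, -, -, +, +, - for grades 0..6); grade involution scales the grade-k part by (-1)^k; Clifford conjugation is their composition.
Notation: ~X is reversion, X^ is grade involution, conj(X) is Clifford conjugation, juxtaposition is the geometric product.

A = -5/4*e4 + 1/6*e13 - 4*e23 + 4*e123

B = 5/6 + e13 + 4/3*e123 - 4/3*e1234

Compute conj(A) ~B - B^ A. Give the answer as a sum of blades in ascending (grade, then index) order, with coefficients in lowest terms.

first term: 31/6 + 16/3*e1 - 34/9*e2 + 51/8*e4 - 4*e12 - 5/36*e13 + 16/3*e14 + 10/3*e23 + 2/9*e24 + 5*e123 - 5/4*e134 + 5/3*e1234
second term: 31/6 - 16/3*e1 + 34/9*e2 - 51/8*e4 + 4*e12 + 5/36*e13 - 16/3*e14 - 10/3*e23 - 2/9*e24 + 5*e123 - 5/4*e134 + 5/3*e1234
Answer: 32/3*e1 - 68/9*e2 + 51/4*e4 - 8*e12 - 5/18*e13 + 32/3*e14 + 20/3*e23 + 4/9*e24


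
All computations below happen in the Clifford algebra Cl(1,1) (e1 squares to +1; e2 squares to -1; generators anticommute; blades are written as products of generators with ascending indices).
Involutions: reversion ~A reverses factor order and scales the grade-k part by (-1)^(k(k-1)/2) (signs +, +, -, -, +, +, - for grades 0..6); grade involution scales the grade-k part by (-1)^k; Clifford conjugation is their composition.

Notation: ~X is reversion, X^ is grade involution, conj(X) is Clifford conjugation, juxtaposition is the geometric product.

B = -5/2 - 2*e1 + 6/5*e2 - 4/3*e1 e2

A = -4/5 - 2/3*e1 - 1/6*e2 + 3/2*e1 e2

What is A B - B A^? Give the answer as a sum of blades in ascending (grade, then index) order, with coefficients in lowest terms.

first term: 23/15 + 76/45*e1 + 3011/900*e2 - 229/60*e1 e2
second term: -23/15 + 88/45*e1 - 3139/900*e2 - 229/60*e1 e2
Answer: 46/15 - 4/15*e1 + 41/6*e2


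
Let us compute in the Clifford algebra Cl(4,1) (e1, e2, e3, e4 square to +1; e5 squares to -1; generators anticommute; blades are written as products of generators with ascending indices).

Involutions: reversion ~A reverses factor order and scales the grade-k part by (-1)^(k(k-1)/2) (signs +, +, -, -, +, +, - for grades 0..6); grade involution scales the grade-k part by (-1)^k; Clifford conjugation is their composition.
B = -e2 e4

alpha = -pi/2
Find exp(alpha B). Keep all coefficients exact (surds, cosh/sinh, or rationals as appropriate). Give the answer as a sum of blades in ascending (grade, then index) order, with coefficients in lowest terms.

B^2 = (-1)^2*(e2 e4)^2 = 1*(-1) = -1 (a basis 2-blade squares to minus the product of its generators' squares).
B^2 = -1 — the series telescopes trigonometrically here: l = 1, alpha*l = -pi/2, so exp(alpha B) = cos(-pi/2) + (sin(-pi/2)/1)*B = 0 + (-1)*B.
Answer: e2 e4


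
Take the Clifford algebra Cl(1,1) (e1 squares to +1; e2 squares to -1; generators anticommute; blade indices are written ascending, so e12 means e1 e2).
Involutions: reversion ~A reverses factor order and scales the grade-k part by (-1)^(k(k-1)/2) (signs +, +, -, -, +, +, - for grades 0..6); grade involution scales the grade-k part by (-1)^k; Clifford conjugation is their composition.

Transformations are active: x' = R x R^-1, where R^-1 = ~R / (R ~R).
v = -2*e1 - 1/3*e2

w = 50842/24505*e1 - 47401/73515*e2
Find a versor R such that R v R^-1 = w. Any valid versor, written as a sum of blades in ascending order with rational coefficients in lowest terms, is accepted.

Since q(v) = q(w) = 35/9, the sum R = v + w = 1832/24505*e1 - 71906/73515*e2 does the job whenever invertible.
Answer: 1832/24505*e1 - 71906/73515*e2


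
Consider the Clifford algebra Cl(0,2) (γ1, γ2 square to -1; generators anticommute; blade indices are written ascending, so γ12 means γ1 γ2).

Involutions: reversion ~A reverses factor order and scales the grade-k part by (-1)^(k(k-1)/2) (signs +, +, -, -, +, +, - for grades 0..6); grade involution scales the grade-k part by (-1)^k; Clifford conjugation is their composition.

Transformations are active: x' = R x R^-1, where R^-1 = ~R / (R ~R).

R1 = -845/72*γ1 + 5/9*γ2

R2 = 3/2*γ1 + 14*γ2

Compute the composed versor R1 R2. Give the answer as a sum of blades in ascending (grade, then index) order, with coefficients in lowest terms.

Distribute over the terms of R1 (each basis-blade product reordered to ascending indices, repeated generators contracted through their squares):
(-845/72*γ1) R2 = 845/48 - 5915/36*γ12
(5/9*γ2) R2 = -70/9 - 5/6*γ12
Summing the partial products and collecting blades:
Answer: 1415/144 - 5945/36*γ12


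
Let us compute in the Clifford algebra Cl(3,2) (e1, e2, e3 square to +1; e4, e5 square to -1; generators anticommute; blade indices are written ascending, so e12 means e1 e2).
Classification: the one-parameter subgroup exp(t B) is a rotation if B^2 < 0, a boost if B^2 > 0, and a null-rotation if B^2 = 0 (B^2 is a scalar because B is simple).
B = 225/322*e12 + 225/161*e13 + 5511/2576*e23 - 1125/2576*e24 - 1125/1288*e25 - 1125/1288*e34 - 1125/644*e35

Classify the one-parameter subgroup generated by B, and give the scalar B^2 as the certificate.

B^2 term by term: the squares give (225/322)^2*(e12)^2 + (225/161)^2*(e13)^2 + (5511/2576)^2*(e23)^2 + (-1125/2576)^2*(e24)^2 + (-1125/1288)^2*(e25)^2 + (-1125/1288)^2*(e34)^2 + (-1125/644)^2*(e35)^2 = 50625/103684*(-1) + 50625/25921*(-1) + 30371121/6635776*(-1) + 1265625/6635776*(+1) + 1265625/1658944*(+1) + 1265625/1658944*(+1) + 1265625/414736*(+1) = -9/4 (each basis 2-blade squares to minus the product of its generators' squares); cross terms between blades sharing an index anticommute and cancel; the commuting (index-disjoint) pairs give grade-4 terms 2*c*c'*(blade product), which cancel blade by blade — e1234: -253125/207368 + 253125/207368 = 0; e1235: -253125/103684 + 253125/103684 = 0; e2345: -1265625/829472 + 1265625/829472 = 0 — confirming B is simple. So B^2 = -9/4.
Answer: rotation, certificate B^2 = -9/4. Why this suffices: the scalar -9/4 survives any versor conjugation, so its sign alone determines the class however B is presented.


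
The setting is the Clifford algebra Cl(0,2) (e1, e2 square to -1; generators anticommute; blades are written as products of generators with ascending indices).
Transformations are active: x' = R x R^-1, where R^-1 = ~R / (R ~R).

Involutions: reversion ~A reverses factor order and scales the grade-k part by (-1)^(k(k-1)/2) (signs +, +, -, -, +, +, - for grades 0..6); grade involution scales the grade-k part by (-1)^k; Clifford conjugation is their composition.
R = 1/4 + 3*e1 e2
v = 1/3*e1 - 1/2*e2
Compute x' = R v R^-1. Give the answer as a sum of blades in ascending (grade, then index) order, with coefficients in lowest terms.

~R = 1/4 - 3*e1 e2, and R ~R = 145/16, so R^-1 = ~R / (145/16).
R v = 19/12*e1 + 7/8*e2
Answer: -107/435*e1 + 159/290*e2


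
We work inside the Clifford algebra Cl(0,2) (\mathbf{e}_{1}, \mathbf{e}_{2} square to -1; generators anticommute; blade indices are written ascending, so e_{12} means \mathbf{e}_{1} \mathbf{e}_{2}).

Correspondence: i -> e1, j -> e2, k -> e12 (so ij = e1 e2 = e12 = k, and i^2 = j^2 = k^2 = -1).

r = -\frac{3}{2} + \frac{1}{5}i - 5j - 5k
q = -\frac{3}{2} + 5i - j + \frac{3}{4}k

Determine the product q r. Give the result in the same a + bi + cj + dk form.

In blades: q = -\frac{3}{2} + 5 e_{1} - e_{2} + \frac{3}{4} e_{12}, r = -\frac{3}{2} + \frac{1}{5} e_{1} - 5 e_{2} - 5 e_{12}.
Distribute q over r term by term (generator squares from the signature, products reordered to ascending indices): (-\frac{3}{2})*r = \frac{9}{4} - \frac{3}{10} e_{1} + \frac{15}{2} e_{2} + \frac{15}{2} e_{12}; (5 e_{1})*r = -1 - \frac{15}{2} e_{1} + 25 e_{2} - 25 e_{12}; (-e_{2})*r = -5 + 5 e_{1} + \frac{3}{2} e_{2} + \frac{1}{5} e_{12}; (\frac{3}{4} e_{12})*r = \frac{15}{4} + \frac{15}{4} e_{1} + \frac{3}{20} e_{2} - \frac{9}{8} e_{12}.
Sum: \frac{19}{20} e_{1} + \frac{683}{20} e_{2} - \frac{737}{40} e_{12}; translating back through the correspondence:
Answer: \frac{19}{20}i + \frac{683}{20}j - \frac{737}{40}k


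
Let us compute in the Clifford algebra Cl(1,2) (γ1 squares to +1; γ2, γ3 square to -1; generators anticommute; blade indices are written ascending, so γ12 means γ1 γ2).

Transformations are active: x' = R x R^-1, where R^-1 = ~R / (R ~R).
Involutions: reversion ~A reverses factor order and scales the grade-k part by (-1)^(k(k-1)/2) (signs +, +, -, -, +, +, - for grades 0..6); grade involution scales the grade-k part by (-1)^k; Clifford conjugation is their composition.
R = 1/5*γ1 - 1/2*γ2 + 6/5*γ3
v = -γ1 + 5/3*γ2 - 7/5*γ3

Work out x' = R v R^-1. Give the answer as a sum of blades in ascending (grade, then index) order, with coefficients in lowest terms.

~R = 1/5*γ1 - 1/2*γ2 + 6/5*γ3, and R ~R = -33/20, so R^-1 = ~R / (-33/20).
R v = 347/150 - 1/6*γ12 + 23/25*γ13 - 13/10*γ23
Answer: 1087/2475*γ1 - 131/495*γ2 - 1621/825*γ3


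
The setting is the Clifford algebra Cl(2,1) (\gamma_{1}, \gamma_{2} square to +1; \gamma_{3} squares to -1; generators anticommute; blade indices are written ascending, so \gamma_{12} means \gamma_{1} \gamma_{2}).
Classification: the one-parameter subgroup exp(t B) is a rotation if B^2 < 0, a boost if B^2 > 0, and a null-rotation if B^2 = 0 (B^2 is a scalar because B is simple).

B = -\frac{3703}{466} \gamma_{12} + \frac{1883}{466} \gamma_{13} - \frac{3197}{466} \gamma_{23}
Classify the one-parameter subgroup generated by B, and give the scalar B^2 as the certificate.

B^2 term by term: the squares give (-\frac{3703}{466})^2*(\gamma_{12})^2 + (\frac{1883}{466})^2*(\gamma_{13})^2 + (-\frac{3197}{466})^2*(\gamma_{23})^2 = \frac{13712209}{217156}*(-1) + \frac{3545689}{217156}*(+1) + \frac{10220809}{217156}*(+1) = \frac{1}{4} (each basis 2-blade squares to minus the product of its generators' squares); cross terms between blades sharing an index anticommute and cancel. So B^2 = \frac{1}{4}.
Answer: boost, certificate B^2 = \frac{1}{4}. One invariant decides it: the square \frac{1}{4} survives every conjugation, and its sign is exactly the classification.


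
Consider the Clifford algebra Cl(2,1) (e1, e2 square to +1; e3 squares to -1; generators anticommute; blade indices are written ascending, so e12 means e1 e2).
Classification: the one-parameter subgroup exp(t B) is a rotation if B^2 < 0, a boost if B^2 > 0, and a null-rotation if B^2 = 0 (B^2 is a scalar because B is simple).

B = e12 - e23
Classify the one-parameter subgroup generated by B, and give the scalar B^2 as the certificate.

B^2 term by term: the squares give (1)^2*(e12)^2 + (-1)^2*(e23)^2 = 1*(-1) + 1*(+1) = 0 (each basis 2-blade squares to minus the product of its generators' squares); cross terms between blades sharing an index anticommute and cancel. So B^2 = 0.
Answer: null-rotation, certificate B^2 = 0. Key observation: B^2 = 0 is a conjugation invariant, so its sign decides the class regardless of the surface form of B.


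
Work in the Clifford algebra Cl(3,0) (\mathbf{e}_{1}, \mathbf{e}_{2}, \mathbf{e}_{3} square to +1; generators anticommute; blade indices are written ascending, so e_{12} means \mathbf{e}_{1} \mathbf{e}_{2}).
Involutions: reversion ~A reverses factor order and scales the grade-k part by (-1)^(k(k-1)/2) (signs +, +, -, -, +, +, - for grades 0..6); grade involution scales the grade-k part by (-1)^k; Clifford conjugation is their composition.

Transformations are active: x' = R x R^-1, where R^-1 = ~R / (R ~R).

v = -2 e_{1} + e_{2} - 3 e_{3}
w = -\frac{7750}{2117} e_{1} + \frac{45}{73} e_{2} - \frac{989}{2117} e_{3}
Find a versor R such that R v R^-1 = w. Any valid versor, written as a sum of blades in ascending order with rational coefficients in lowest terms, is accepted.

Here q(v) = q(w) = 14; the classical choice R = v + w = -\frac{11984}{2117} e_{1} + \frac{118}{73} e_{2} - \frac{7340}{2117} e_{3} then realises v -> w under the sandwich.
Answer: -\frac{11984}{2117} e_{1} + \frac{118}{73} e_{2} - \frac{7340}{2117} e_{3}


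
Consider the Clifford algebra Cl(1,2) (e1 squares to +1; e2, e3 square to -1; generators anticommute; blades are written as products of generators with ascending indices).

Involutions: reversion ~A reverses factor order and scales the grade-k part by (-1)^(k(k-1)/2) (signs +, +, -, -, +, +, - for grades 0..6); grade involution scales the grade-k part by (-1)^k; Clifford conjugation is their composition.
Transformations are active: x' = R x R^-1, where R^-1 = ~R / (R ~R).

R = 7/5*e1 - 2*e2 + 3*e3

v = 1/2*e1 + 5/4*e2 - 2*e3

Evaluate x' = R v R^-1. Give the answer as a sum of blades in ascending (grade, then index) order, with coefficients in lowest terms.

~R = 7/5*e1 - 2*e2 + 3*e3, and R ~R = -276/25, so R^-1 = ~R / (-276/25).
R v = 46/5 + 11/4*e1 e2 - 43/10*e1 e3 + 1/4*e2 e3
Answer: -17/6*e1 + 25/12*e2 - 3*e3


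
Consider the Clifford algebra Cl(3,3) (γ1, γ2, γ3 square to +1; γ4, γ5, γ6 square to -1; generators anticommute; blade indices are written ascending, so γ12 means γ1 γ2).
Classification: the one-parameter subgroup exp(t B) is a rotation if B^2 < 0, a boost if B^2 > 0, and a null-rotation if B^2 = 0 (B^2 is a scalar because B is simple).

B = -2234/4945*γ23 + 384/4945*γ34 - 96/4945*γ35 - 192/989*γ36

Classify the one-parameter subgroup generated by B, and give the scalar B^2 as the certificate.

B^2 term by term: the squares give (-2234/4945)^2*(γ23)^2 + (384/4945)^2*(γ34)^2 + (-96/4945)^2*(γ35)^2 + (-192/989)^2*(γ36)^2 = 4990756/24453025*(-1) + 147456/24453025*(+1) + 9216/24453025*(+1) + 36864/978121*(+1) = -4/25 (each basis 2-blade squares to minus the product of its generators' squares); cross terms between blades sharing an index anticommute and cancel. So B^2 = -4/25.
Answer: rotation, certificate B^2 = -4/25. No conjugation can change B^2 = -4/25; the sign gives the class.


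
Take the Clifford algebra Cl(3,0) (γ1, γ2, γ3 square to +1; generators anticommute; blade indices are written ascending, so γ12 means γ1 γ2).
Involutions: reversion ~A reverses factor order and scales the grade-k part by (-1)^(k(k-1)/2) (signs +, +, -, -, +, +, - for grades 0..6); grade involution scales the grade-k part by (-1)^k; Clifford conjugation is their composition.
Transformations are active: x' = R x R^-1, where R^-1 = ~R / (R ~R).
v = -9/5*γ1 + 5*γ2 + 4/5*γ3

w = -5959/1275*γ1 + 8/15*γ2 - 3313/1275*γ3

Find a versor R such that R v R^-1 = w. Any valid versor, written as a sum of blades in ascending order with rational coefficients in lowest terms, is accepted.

R = v + w = -8254/1275*γ1 + 83/15*γ2 - 2293/1275*γ3 works: the equal norms (722/25) guarantee its sandwich swaps v into w.
Answer: -8254/1275*γ1 + 83/15*γ2 - 2293/1275*γ3


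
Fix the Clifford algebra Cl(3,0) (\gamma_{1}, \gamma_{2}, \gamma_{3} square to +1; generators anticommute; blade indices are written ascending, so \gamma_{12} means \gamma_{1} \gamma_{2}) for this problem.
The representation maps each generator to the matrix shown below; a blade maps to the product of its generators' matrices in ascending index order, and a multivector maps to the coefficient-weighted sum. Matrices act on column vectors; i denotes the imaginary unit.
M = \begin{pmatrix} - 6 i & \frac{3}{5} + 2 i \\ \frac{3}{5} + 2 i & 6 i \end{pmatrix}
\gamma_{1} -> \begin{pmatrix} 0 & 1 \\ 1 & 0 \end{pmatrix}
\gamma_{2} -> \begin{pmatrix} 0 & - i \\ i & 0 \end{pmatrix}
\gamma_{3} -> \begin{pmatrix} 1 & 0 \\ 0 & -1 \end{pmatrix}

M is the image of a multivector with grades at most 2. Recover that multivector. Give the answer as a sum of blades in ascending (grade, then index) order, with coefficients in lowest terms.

Method: 1, rho(\gamma_{1}), rho(\gamma_{2}), rho(\gamma_{3}) form a trace-orthogonal basis of the 2x2 complex matrices (tr(X Y) = 2 if X = Y, else 0), so M = m0*1 + m1*rho(\gamma_{1}) + m2*rho(\gamma_{2}) + m3*rho(\gamma_{3}) with m0 = tr(M)/2 = 0, m1 = tr(M rho(\gamma_{1}))/2 = \frac{3}{5} + 2 i, m2 = tr(M rho(\gamma_{2}))/2 = 0, m3 = tr(M rho(\gamma_{3}))/2 = - 6 i.
Multiplying table entries, the bivector images are rho(\gamma_{12}) = i*rho(\gamma_{3}), rho(\gamma_{13}) = -i*rho(\gamma_{2}), rho(\gamma_{23}) = i*rho(\gamma_{1}); with real blade coefficients the real parts of m0..m3 are the coefficients of 1, \gamma_{1}, \gamma_{2}, \gamma_{3} and the imaginary parts give the bivectors (\gamma_{23}: Im m1, \gamma_{13}: -Im m2, \gamma_{12}: Im m3).
Answer: \frac{3}{5} \gamma_{1} - 6 \gamma_{12} + 2 \gamma_{23}


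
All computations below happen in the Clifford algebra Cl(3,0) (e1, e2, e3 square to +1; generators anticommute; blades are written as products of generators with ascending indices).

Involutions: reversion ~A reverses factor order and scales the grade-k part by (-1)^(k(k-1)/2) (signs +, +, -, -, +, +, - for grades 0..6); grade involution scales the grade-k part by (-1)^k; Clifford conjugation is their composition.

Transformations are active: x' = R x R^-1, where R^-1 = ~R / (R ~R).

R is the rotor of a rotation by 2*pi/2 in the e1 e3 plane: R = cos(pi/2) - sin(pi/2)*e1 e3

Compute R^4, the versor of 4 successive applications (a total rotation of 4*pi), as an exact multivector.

The rotor phase is half the rotation angle and phases add under composition, so 4 steps in the e1 e3 plane accumulate phase 4*(pi/2) = 2*pi: R^4 = cos(2*pi) - sin(2*pi)*e1 e3.
cos(2*pi) = 1 and sin(2*pi) = 0, so R^4 = 1. The total rotation 4*pi is 2 full turns, so every vector returns to itself, yet the rotor is +1, back on the identity sheet (an even number of 2*pi turns).
Answer: 1


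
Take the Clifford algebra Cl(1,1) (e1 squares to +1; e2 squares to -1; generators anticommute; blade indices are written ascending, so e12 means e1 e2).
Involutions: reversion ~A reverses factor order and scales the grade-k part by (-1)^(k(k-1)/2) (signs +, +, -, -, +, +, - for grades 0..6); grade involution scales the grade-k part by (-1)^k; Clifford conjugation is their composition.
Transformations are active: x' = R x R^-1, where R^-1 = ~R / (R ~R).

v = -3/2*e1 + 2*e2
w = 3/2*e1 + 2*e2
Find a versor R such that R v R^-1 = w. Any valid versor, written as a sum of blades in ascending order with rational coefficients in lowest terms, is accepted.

Sketch: the shared square -7/4 makes R = v + w = 4*e2 the natural versor; its sandwich fixes that direction, negates (v - w)/2, and sends v to w.
Answer: 4*e2


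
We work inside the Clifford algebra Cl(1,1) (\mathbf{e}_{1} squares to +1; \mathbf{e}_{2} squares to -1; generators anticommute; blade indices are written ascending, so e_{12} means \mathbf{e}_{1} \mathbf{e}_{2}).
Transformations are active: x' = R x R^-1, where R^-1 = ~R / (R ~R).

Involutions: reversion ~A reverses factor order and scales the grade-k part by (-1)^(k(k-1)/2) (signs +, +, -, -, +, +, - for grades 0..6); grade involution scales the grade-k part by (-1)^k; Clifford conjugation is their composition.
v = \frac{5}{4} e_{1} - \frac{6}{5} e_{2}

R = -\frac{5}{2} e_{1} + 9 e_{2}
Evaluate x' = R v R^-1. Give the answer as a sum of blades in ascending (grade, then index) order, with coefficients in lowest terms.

~R = -\frac{5}{2} e_{1} + 9 e_{2}, and R ~R = -\frac{299}{4}, so R^-1 = ~R / (-\frac{299}{4}).
R v = \frac{307}{40} - \frac{33}{4} e_{12}
Answer: -\frac{881}{1196} e_{1} - \frac{969}{1495} e_{2}


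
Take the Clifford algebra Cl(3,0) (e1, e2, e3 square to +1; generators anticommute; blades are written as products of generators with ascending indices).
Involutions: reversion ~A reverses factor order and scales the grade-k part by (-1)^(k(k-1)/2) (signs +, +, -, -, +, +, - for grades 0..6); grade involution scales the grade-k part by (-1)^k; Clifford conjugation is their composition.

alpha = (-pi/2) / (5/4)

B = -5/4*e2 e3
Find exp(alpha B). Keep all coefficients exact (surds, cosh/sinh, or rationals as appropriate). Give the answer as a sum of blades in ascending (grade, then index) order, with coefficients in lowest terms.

B^2 = (-5/4)^2*(e2 e3)^2 = 25/16*(-1) = -25/16 (a basis 2-blade squares to minus the product of its generators' squares).
B^2 = -25/16 — circular case — the even/odd split gives cos and sin: l = 5/4, alpha*l = -pi/2, so exp(alpha B) = cos(-pi/2) + (sin(-pi/2)/(5/4))*B = 0 + (-4/5)*B.
Answer: e2 e3


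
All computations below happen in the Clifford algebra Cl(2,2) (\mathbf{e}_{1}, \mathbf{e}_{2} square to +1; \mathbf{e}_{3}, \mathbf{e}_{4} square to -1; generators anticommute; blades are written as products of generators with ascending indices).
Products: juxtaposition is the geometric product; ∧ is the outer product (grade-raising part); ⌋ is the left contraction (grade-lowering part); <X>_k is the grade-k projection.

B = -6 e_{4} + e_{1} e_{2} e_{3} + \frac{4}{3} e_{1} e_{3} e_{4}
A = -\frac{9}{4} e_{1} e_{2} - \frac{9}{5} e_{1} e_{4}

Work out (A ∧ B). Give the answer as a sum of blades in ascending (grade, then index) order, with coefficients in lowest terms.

step 1: \frac{27}{2} e_{1} e_{2} e_{4}
Answer: \frac{27}{2} e_{1} e_{2} e_{4}


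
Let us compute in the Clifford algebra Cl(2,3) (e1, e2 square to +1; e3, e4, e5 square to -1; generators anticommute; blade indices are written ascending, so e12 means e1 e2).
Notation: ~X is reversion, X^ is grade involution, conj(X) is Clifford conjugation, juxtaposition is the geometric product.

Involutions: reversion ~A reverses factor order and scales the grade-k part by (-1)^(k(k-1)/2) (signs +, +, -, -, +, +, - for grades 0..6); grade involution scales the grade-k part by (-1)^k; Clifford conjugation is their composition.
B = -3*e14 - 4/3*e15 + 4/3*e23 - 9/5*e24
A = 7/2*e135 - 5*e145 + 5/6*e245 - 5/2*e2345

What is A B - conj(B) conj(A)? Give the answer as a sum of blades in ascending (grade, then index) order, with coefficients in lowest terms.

first term: 14/3*e3 - 20/3*e4 + 27/2*e5 - 9/2*e35 - 10/3*e45 - 10/9*e124 + 97/6*e125 + 209/18*e345 - 10/3*e1234 + 15/2*e1235 - 11/30*e12345
second term: -14/3*e3 + 20/3*e4 - 27/2*e5 + 9/2*e35 + 10/3*e45 - 10/9*e124 + 97/6*e125 + 209/18*e345 - 10/3*e1234 + 15/2*e1235 + 11/30*e12345
Answer: 28/3*e3 - 40/3*e4 + 27*e5 - 9*e35 - 20/3*e45 - 11/15*e12345


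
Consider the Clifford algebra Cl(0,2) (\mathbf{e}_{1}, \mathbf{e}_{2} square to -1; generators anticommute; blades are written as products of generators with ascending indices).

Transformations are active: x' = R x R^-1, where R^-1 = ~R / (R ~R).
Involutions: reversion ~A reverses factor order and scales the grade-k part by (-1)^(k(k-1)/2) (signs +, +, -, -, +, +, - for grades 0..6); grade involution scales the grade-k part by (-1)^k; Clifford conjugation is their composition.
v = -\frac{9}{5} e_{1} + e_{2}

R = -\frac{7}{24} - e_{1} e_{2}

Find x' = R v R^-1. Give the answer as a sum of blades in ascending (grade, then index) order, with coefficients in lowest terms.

~R = -\frac{7}{24} + e_{1} e_{2}, and R ~R = \frac{625}{576}, so R^-1 = ~R / (\frac{625}{576}).
R v = \frac{61}{40} e_{1} + \frac{181}{120} e_{2}
Answer: \frac{3063}{3125} e_{1} - \frac{5659}{3125} e_{2}


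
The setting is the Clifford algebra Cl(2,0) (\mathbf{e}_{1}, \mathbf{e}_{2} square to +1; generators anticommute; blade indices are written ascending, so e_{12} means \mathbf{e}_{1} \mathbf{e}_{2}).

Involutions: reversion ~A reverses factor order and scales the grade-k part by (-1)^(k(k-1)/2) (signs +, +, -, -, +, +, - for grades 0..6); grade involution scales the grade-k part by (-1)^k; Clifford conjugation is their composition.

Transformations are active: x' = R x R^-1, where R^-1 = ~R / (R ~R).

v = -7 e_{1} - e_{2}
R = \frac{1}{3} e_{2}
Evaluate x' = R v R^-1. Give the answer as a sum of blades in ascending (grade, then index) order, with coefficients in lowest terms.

~R = \frac{1}{3} e_{2}, and R ~R = \frac{1}{9}, so R^-1 = ~R / (\frac{1}{9}).
R v = -\frac{1}{3} + \frac{7}{3} e_{12}
Answer: 7 e_{1} - e_{2}


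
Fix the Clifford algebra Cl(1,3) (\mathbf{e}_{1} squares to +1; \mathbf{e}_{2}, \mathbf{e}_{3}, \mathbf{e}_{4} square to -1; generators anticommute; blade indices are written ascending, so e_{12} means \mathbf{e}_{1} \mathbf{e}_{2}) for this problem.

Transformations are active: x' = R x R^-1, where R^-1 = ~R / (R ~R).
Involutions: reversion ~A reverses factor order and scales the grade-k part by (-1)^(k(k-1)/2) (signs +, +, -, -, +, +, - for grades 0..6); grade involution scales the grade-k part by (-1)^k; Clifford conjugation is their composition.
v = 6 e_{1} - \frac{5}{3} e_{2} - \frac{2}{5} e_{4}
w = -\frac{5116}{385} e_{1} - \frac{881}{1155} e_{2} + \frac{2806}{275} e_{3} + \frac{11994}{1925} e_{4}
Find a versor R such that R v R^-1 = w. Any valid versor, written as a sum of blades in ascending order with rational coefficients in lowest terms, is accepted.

The midline construction: v and w both square to \frac{7439}{225}, so reflecting in their sum -\frac{2806}{385} e_{1} - \frac{2806}{1155} e_{2} + \frac{2806}{275} e_{3} + \frac{11224}{1925} e_{4} exchanges them.
Answer: -\frac{2806}{385} e_{1} - \frac{2806}{1155} e_{2} + \frac{2806}{275} e_{3} + \frac{11224}{1925} e_{4}


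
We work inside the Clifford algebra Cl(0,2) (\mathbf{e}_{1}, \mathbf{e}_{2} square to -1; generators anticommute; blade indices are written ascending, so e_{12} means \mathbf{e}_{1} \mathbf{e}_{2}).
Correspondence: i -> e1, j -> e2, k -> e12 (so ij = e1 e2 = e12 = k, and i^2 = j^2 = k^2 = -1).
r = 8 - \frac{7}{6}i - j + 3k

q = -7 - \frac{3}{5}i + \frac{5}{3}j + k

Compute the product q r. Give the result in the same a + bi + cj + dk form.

In blades: q = -7 - \frac{3}{5} e_{1} + \frac{5}{3} e_{2} + e_{12}, r = 8 - \frac{7}{6} e_{1} - e_{2} + 3 e_{12}.
Distribute q over r term by term (generator squares from the signature, products reordered to ascending indices): (-7)*r = -56 + \frac{49}{6} e_{1} + 7 e_{2} - 21 e_{12}; (-\frac{3}{5} e_{1})*r = -\frac{7}{10} - \frac{24}{5} e_{1} + \frac{9}{5} e_{2} + \frac{3}{5} e_{12}; (\frac{5}{3} e_{2})*r = \frac{5}{3} + 5 e_{1} + \frac{40}{3} e_{2} + \frac{35}{18} e_{12}; (e_{12})*r = -3 + e_{1} - \frac{7}{6} e_{2} + 8 e_{12}.
Sum: -\frac{1741}{30} + \frac{281}{30} e_{1} + \frac{629}{30} e_{2} - \frac{941}{90} e_{12}; translating back through the correspondence:
Answer: -\frac{1741}{30} + \frac{281}{30}i + \frac{629}{30}j - \frac{941}{90}k


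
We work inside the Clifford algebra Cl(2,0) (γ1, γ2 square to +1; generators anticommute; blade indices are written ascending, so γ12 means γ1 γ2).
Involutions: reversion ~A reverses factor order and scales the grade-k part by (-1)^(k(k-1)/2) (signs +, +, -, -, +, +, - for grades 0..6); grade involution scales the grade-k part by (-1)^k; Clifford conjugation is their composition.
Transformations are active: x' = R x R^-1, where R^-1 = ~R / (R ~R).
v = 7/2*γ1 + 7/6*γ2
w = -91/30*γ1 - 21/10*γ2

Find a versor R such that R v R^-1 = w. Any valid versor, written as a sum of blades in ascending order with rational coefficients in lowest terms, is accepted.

Reasoning: v^2 = w^2 = 245/18 since conjugation preserves the quadratic form; R = v + w = 7/15*γ1 - 14/15*γ2 is then valid when invertible, keeping its own part and reversing (v - w)/2.
Answer: 7/15*γ1 - 14/15*γ2


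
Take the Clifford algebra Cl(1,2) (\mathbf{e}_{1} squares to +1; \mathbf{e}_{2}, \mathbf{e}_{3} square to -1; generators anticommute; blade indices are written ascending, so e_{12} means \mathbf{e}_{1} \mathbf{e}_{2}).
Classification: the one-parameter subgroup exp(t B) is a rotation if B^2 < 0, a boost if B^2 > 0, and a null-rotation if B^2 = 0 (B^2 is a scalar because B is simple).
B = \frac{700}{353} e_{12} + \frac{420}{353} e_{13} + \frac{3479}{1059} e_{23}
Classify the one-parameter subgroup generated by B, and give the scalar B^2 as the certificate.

B^2 term by term: the squares give (\frac{700}{353})^2*(e_{12})^2 + (\frac{420}{353})^2*(e_{13})^2 + (\frac{3479}{1059})^2*(e_{23})^2 = \frac{490000}{124609}*(+1) + \frac{176400}{124609}*(+1) + \frac{12103441}{1121481}*(-1) = -\frac{49}{9} (each basis 2-blade squares to minus the product of its generators' squares); cross terms between blades sharing an index anticommute and cancel. So B^2 = -\frac{49}{9}.
Answer: rotation, certificate B^2 = -\frac{49}{9}. The invariant at work: B^2 = -\frac{49}{9} is unchanged by conjugation, hence its sign classifies the subgroup whatever basis B is written in.


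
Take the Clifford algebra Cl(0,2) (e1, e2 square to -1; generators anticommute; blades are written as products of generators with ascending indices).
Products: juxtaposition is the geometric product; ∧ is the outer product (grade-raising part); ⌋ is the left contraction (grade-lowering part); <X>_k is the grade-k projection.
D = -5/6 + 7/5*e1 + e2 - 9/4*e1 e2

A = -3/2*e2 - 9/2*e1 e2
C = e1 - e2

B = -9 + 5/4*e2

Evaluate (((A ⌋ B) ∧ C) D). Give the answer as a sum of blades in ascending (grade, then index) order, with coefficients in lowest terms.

step 1: 15/8
step 2: 15/8*e1 - 15/8*e2
step 3: -3/4 + 85/32*e1 + 185/32*e2 + 9/2*e1 e2
Answer: -3/4 + 85/32*e1 + 185/32*e2 + 9/2*e1 e2


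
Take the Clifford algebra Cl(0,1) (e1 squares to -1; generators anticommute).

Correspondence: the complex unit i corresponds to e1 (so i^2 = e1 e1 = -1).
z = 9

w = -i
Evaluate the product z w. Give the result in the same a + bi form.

In blades: z = 9, w = -e1.
Distribute z over w term by term (generator squares from the signature, products reordered to ascending indices): (9)*w = -9*e1.
Sum: -9*e1; translating back through the correspondence:
Answer: -9i


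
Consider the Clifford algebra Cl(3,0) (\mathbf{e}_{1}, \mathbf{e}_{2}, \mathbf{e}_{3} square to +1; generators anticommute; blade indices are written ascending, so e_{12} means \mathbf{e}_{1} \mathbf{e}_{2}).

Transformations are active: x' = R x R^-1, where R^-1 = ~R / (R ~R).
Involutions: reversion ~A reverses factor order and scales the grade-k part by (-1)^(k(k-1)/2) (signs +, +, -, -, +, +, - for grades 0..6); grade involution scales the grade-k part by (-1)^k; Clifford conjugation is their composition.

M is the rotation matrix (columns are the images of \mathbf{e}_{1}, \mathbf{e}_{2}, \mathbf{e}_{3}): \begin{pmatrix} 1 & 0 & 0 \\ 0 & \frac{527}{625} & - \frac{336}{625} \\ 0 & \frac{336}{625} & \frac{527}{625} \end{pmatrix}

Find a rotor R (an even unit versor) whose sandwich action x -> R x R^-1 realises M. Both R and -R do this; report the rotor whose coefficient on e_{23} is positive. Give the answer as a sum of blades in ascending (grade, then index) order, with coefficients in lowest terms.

Method: write R = a + b12*e_{12} + b13*e_{13} + b23*e_{23} with a^2 + b12^2 + b13^2 + b23^2 = 1 (so R^-1 = ~R). Expanding the columns R e_j ~R gives tr M = 4a^2 - 1 and, from the antisymmetric part, M21 - M12 = -4a*b12, M13 - M31 = 4a*b13, M32 - M23 = -4a*b23.
Here tr M = \frac{1679}{625}, so a^2 = (1 + tr M)/4 = \frac{576}{625} and a = ±\frac{24}{25}. Taking a = \frac{24}{25}: M21 - M12 = 0, M13 - M31 = 0, M32 - M23 = \frac{672}{625}, giving b12 = 0, b13 = 0, b23 = -\frac{7}{25}, i.e. R = \frac{24}{25} - \frac{7}{25} e_{23}.
Its e_{23} coefficient is negative, so report the other preimage -R.
Answer: -\frac{24}{25} + \frac{7}{25} e_{23}. Sheet selection: the two-to-one cover makes ±R indistinguishable at the matrix level (trace \frac{1679}{625}), so uniqueness comes from the required sign on e_{23}.


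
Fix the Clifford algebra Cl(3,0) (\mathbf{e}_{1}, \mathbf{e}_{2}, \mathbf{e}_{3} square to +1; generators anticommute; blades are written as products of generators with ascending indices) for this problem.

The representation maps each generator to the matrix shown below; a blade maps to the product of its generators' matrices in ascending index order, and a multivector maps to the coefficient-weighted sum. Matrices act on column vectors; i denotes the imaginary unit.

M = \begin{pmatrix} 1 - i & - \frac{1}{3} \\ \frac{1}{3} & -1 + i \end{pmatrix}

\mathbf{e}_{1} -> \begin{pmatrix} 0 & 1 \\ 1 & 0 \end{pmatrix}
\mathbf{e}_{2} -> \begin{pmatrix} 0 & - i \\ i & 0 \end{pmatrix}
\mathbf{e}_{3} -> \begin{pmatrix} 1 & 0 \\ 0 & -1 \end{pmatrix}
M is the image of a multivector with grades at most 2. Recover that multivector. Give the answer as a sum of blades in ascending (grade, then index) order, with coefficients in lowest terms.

Method: 1, rho(e_{1}), rho(e_{2}), rho(e_{3}) form a trace-orthogonal basis of the 2x2 complex matrices (tr(X Y) = 2 if X = Y, else 0), so M = m0*1 + m1*rho(e_{1}) + m2*rho(e_{2}) + m3*rho(e_{3}) with m0 = tr(M)/2 = 0, m1 = tr(M rho(e_{1}))/2 = 0, m2 = tr(M rho(e_{2}))/2 = - \frac{i}{3}, m3 = tr(M rho(e_{3}))/2 = 1 - i.
Multiplying table entries, the bivector images are rho(e_{1} e_{2}) = i*rho(e_{3}), rho(e_{1} e_{3}) = -i*rho(e_{2}), rho(e_{2} e_{3}) = i*rho(e_{1}); with real blade coefficients the real parts of m0..m3 are the coefficients of 1, e_{1}, e_{2}, e_{3} and the imaginary parts give the bivectors (e_{2} e_{3}: Im m1, e_{1} e_{3}: -Im m2, e_{1} e_{2}: Im m3).
Answer: e_{3} - e_{1} e_{2} + \frac{1}{3} e_{1} e_{3}


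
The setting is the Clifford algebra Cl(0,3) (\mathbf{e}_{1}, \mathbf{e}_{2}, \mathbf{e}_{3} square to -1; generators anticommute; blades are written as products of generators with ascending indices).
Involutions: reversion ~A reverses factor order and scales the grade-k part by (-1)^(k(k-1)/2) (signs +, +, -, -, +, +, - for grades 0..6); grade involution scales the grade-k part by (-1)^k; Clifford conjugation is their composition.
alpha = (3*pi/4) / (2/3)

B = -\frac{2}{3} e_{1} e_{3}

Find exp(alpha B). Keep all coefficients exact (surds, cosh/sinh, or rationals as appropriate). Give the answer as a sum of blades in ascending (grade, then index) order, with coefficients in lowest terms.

B^2 = (-\frac{2}{3})^2*(e_{1} e_{3})^2 = \frac{4}{9}*(-1) = -\frac{4}{9} (a basis 2-blade squares to minus the product of its generators' squares).
B^2 = -\frac{4}{9} — the series telescopes trigonometrically here: l = \frac{2}{3}, alpha*l = \frac{3 \pi}{4}, so exp(alpha B) = cos(\frac{3 \pi}{4}) + (sin(\frac{3 \pi}{4})/(\frac{2}{3}))*B = - \frac{\sqrt{2}}{2} + (\frac{3 \sqrt{2}}{4})*B.
Answer: - \frac{\sqrt{2}}{2} - \frac{\sqrt{2}}{2} e_{1} e_{3}


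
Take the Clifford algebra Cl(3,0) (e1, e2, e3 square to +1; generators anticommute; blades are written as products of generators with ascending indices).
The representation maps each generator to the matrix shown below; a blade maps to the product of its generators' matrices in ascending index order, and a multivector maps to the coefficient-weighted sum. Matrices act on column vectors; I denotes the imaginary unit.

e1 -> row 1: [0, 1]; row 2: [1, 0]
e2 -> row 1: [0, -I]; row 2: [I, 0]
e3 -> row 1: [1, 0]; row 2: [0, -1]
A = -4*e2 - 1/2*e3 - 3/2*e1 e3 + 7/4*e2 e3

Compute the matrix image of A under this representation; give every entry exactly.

Bivector images (products of the table entries): rho(e1 e3) = rho(e1)rho(e3) = row 1: [0, -1]; row 2: [1, 0]; rho(e2 e3) = rho(e2)rho(e3) = row 1: [0, I]; row 2: [I, 0].
M = (-4)*rho(e2) + (-1/2)*rho(e3) + (-3/2)*rho(e1 e3) + (7/4)*rho(e2 e3), summed entrywise:
Answer: row 1: [-1/2, 3/2 + 23*I/4]; row 2: [-3/2 - 9*I/4, 1/2]


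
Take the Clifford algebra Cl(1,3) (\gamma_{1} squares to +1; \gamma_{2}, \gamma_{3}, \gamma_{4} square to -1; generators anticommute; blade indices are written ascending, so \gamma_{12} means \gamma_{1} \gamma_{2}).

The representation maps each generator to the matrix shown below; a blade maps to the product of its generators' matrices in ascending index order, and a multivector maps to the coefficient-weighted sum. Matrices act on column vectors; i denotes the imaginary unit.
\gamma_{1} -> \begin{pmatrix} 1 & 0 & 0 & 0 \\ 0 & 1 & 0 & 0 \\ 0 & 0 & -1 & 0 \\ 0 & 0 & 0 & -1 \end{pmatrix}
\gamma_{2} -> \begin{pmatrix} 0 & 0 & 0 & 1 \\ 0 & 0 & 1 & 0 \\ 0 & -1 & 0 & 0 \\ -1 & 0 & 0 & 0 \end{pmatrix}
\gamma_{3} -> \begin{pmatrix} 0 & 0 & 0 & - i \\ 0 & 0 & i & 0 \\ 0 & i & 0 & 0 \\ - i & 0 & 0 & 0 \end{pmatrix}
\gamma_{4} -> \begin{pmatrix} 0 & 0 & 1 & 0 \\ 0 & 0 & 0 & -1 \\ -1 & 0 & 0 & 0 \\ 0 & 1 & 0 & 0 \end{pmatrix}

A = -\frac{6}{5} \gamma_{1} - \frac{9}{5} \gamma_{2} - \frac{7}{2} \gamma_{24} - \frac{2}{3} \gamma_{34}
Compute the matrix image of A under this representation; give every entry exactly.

Bivector images (products of the table entries): rho(\gamma_{24}) = rho(\gamma_{2})rho(\gamma_{4}) = \begin{pmatrix} 0 & 1 & 0 & 0 \\ -1 & 0 & 0 & 0 \\ 0 & 0 & 0 & 1 \\ 0 & 0 & -1 & 0 \end{pmatrix}; rho(\gamma_{34}) = rho(\gamma_{3})rho(\gamma_{4}) = \begin{pmatrix} 0 & - i & 0 & 0 \\ - i & 0 & 0 & 0 \\ 0 & 0 & 0 & - i \\ 0 & 0 & - i & 0 \end{pmatrix}.
M = (-\frac{6}{5})*rho(\gamma_{1}) + (-\frac{9}{5})*rho(\gamma_{2}) + (-\frac{7}{2})*rho(\gamma_{24}) + (-\frac{2}{3})*rho(\gamma_{34}), summed entrywise:
Answer: \begin{pmatrix} - \frac{6}{5} & - \frac{7}{2} + \frac{2 i}{3} & 0 & - \frac{9}{5} \\ \frac{7}{2} + \frac{2 i}{3} & - \frac{6}{5} & - \frac{9}{5} & 0 \\ 0 & \frac{9}{5} & \frac{6}{5} & - \frac{7}{2} + \frac{2 i}{3} \\ \frac{9}{5} & 0 & \frac{7}{2} + \frac{2 i}{3} & \frac{6}{5} \end{pmatrix}
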